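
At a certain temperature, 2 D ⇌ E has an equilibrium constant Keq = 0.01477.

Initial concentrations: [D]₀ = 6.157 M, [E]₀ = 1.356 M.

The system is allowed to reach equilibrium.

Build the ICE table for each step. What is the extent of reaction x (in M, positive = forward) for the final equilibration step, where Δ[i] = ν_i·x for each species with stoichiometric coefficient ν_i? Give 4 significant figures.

x = -0.5697 M

Q₀ = 0.03577 vs Keq = 0.01477 ⇒ Q>K, reverse
Step 1:
                    D           E
  I             6.157       1.356
  C             1.139     -0.5697
  E             7.296      0.7863
  solve Keq expr → x = -0.5697; check Q = 0.01477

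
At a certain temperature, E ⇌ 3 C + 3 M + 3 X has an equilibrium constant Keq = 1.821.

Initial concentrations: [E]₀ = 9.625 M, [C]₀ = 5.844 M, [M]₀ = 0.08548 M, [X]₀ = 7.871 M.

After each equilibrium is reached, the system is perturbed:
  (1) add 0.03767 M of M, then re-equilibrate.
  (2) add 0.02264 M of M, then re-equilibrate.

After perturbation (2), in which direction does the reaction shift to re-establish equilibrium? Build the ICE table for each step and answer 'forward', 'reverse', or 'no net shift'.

Q₀ = 6.316 vs Keq = 1.821 ⇒ Q>K, reverse
Step 1:
                    E           C           M           X
  init          9.625       5.844     0.08548       7.871
  Δ          0.009502    -0.02851    -0.02851    -0.02851
  eq            9.635       5.815     0.05697       7.842
  solve Keq expr → x = -0.009502; check Q = 1.821
Then add 0.03767 M of M.
Step 2:
                    E           C           M           X
  init          9.635       5.815     0.09464       7.842
  Δ           0.01234    -0.03701    -0.03701    -0.03701
  eq            9.647       5.778     0.05763       7.805
  solve Keq expr → x = -0.01234; check Q = 1.821
Then add 0.02264 M of M.
Step 3:
                    E           C           M           X
  init          9.647       5.778     0.08027       7.805
  Δ          0.007412    -0.02224    -0.02224    -0.02224
  eq            9.654       5.756     0.05804       7.783
  solve Keq expr → x = -0.007412; check Q = 1.821

Direction: reverse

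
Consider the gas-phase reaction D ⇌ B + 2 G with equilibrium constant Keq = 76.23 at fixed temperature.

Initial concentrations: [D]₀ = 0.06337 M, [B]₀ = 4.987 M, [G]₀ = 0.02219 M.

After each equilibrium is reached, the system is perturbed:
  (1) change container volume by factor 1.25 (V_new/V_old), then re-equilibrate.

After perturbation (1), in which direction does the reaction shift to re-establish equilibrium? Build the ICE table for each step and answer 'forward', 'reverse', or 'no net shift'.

Q₀ = 0.03875 vs Keq = 76.23 ⇒ Q<K, forward
Step 1:
                   D          B          G
  I          0.06337      4.987    0.02219
  C         -0.06196    0.06196     0.1239
  E         0.001414      5.049     0.1461
  solve Keq expr → x = 0.06196; check Q = 76.23
Then change container volume by factor 1.25 (V_new/V_old).
Step 2:
                   D          B          G
  I         0.001131      4.039     0.1169
  C       -3.9723e-04 3.9723e-04 7.9446e-04
  E       7.3382e-04       4.04     0.1177
  solve Keq expr → x = 3.9723e-04; check Q = 76.23

Direction: forward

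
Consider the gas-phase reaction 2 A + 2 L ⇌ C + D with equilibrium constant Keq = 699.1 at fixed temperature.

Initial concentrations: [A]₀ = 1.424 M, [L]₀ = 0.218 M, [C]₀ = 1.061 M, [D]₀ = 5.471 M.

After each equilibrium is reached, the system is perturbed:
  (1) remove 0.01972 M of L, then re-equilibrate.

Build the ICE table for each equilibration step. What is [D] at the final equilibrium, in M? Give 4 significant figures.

Q₀ = 60.24 vs Keq = 699.1 ⇒ Q<K, forward
Step 1:
                    A           L           C           D
  I             1.424       0.218       1.061       5.471
  C            -0.144      -0.144     0.07198     0.07198
  E              1.28     0.07404       1.133       5.543
  solve Keq expr → x = 0.07198; check Q = 699.1
Then remove 0.01972 M of L.
Step 2:
                    A           L           C           D
  I              1.28     0.05432       1.133       5.543
  C           0.01832     0.01832    -0.00916    -0.00916
  E             1.298     0.07264       1.124       5.534
  solve Keq expr → x = -0.00916; check Q = 699.1

[D]_eq = 5.534 M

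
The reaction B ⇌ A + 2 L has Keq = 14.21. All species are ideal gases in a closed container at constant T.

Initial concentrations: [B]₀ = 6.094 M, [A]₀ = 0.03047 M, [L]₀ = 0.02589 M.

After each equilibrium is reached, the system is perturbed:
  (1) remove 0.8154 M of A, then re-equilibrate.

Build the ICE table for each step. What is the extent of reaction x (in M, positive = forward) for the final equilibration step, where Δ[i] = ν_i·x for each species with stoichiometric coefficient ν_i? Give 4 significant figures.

x = 0.2506 M

Q₀ = 3.3515e-06 vs Keq = 14.21 ⇒ Q<K, forward
Step 1:
                   B          A          L
  init         6.094    0.03047    0.02589
  Δ            -2.35       2.35      4.701
  eq           3.744      2.381      4.727
  solve Keq expr → x = 2.35; check Q = 14.21
Then remove 0.8154 M of A.
Step 2:
                   B          A          L
  init         3.744      1.566      4.727
  Δ          -0.2506     0.2506     0.5011
  eq           3.493      1.816      5.228
  solve Keq expr → x = 0.2506; check Q = 14.21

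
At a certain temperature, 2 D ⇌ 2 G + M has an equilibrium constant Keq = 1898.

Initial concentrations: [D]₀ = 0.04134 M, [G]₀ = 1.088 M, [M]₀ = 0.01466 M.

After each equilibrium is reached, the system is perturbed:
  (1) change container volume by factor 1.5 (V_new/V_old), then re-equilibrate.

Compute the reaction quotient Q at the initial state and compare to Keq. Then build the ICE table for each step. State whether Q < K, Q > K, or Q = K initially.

Q₀ = 10.15 vs Keq = 1898 ⇒ Q<K, forward
Step 1:
                  D         G         M
  init      0.04134     1.088   0.01466
  Δ        -0.03665   0.03665   0.01833
  eq       0.004688     1.125   0.03299
  solve Keq expr → x = 0.01833; check Q = 1898
Then change container volume by factor 1.5 (V_new/V_old).
Step 2:
                  D         G         M
  init     0.003126    0.7498   0.02199
  Δ       -5.5560e-04 5.5560e-04 2.7780e-04
  eq        0.00257    0.7503   0.02227
  solve Keq expr → x = 2.7780e-04; check Q = 1898

Q₀ = 10.15; Q < K (proceeds forward)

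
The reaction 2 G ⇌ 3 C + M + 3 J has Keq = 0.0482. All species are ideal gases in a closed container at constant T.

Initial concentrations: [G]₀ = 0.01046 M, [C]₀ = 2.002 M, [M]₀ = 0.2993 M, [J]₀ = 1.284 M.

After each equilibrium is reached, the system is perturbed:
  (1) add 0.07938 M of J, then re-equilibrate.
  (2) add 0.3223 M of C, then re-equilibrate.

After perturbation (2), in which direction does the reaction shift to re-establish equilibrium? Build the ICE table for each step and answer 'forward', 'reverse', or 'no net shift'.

Q₀ = 4.6466e+04 vs Keq = 0.0482 ⇒ Q>K, reverse
Step 1:
                  G         C         M         J
  I         0.01046     2.002    0.2993     1.284
  C           0.506    -0.759    -0.253    -0.759
  E          0.5165     1.243   0.04628     0.525
  solve Keq expr → x = -0.253; check Q = 0.0482
Then add 0.07938 M of J.
Step 2:
                  G         C         M         J
  I          0.5165     1.243   0.04628    0.6043
  C          0.0157  -0.02355 -0.007851  -0.02355
  E          0.5322     1.219   0.03843    0.5808
  solve Keq expr → x = -0.007851; check Q = 0.0482
Then add 0.3223 M of C.
Step 3:
                  G         C         M         J
  I          0.5322     1.542   0.03843    0.5808
  C         0.02335  -0.03503  -0.01168  -0.03503
  E          0.5555     1.507   0.02676    0.5458
  solve Keq expr → x = -0.01168; check Q = 0.0482

Direction: reverse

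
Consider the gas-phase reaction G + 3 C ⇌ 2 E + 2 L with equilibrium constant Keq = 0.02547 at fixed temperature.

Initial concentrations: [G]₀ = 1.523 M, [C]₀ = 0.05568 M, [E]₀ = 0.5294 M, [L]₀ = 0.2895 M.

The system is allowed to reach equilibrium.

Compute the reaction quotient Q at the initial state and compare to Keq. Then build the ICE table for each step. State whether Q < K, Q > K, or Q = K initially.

Q₀ = 89.34; Q > K (proceeds reverse)

Q₀ = 89.34 vs Keq = 0.02547 ⇒ Q>K, reverse
Step 1:
                   G          C          E          L
  init         1.523    0.05568     0.5294     0.2895
  Δ          0.09041     0.2712    -0.1808    -0.1808
  eq           1.613     0.3269     0.3486     0.1087
  solve Keq expr → x = -0.09041; check Q = 0.02547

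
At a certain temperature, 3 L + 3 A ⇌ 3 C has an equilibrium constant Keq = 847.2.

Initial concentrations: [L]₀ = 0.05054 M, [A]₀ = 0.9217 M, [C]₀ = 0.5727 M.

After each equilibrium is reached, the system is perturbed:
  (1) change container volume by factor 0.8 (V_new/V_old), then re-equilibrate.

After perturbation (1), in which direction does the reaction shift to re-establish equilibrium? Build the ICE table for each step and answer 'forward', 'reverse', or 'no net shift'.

Q₀ = 1858 vs Keq = 847.2 ⇒ Q>K, reverse
Step 1:
                   L          A          C
  I          0.05054     0.9217     0.5727
  C          0.01278    0.01278   -0.01278
  E          0.06332     0.9345     0.5599
  solve Keq expr → x = -0.004261; check Q = 847.2
Then change container volume by factor 0.8 (V_new/V_old).
Step 2:
                   L          A          C
  I          0.07915      1.168     0.6999
  C         -0.01381   -0.01381    0.01381
  E          0.06534      1.154     0.7137
  solve Keq expr → x = 0.004603; check Q = 847.2

Direction: forward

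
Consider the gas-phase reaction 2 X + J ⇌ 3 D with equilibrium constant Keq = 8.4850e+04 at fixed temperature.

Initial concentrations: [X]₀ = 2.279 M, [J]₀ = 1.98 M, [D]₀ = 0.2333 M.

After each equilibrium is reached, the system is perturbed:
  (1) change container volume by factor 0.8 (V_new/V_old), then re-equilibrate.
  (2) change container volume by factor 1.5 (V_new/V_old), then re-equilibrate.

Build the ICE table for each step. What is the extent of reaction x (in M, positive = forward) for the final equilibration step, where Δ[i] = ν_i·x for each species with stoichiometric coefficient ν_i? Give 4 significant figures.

x = 0 M

Q₀ = 0.001235 vs Keq = 8.4850e+04 ⇒ Q<K, forward
Step 1:
                   X          J          D
  Initial      2.279       1.98     0.2333
  Change      -2.253     -1.127       3.38
  Equil      0.02553     0.8533      3.614
  solve Keq expr → x = 1.127; check Q = 8.4850e+04
Then change container volume by factor 0.8 (V_new/V_old).
Step 2:
                   X          J          D
  Initial    0.03191      1.067      4.517
  Change           0          0          0
  Equil      0.03191      1.067      4.517
  solve Keq expr → x = 0; check Q = 8.4850e+04
Then change container volume by factor 1.5 (V_new/V_old).
Step 3:
                   X          J          D
  Initial    0.02127     0.7111      3.011
  Change           0          0          0
  Equil      0.02127     0.7111      3.011
  solve Keq expr → x = 0; check Q = 8.4850e+04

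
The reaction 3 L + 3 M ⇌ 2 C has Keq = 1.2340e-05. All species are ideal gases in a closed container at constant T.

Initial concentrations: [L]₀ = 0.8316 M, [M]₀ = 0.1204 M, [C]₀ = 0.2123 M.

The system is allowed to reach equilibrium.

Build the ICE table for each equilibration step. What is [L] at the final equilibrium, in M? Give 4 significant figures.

[L]_eq = 1.148 M

Q₀ = 44.9 vs Keq = 1.2340e-05 ⇒ Q>K, reverse
Step 1:
                  L         M         C
  init       0.8316    0.1204    0.2123
  Δ          0.3166    0.3166   -0.2111
  eq          1.148     0.437  0.001248
  solve Keq expr → x = -0.1055; check Q = 1.2340e-05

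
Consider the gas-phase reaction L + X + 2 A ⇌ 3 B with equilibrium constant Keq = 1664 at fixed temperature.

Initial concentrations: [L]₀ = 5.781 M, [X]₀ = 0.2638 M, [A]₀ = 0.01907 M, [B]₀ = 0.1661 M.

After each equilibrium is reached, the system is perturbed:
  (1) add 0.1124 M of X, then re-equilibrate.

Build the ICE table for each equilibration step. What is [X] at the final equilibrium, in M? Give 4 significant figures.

Q₀ = 8.263 vs Keq = 1664 ⇒ Q<K, forward
Step 1:
                    L           X           A           B
  Initial       5.781      0.2638     0.01907      0.1661
  Change    -0.008684   -0.008684    -0.01737     0.02605
  Equil         5.772      0.2551    0.001702      0.1922
  solve Keq expr → x = 0.008684; check Q = 1664
Then add 0.1124 M of X.
Step 2:
                    L           X           A           B
  Initial       5.772      0.3675    0.001702      0.1922
  Change  -1.3948e-04 -1.3948e-04 -2.7896e-04  4.1844e-04
  Equil         5.772      0.3674    0.001423      0.1926
  solve Keq expr → x = 1.3948e-04; check Q = 1664

[X]_eq = 0.3674 M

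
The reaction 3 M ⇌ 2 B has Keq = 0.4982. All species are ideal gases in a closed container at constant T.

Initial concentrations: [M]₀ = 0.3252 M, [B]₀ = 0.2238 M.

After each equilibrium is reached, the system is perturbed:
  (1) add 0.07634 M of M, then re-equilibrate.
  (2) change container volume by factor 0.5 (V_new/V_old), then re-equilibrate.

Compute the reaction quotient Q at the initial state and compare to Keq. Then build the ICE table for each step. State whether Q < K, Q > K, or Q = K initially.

Q₀ = 1.456 vs Keq = 0.4982 ⇒ Q>K, reverse
Step 1:
                    M           B
  init         0.3252      0.2238
  Δ           0.07133    -0.04755
  eq           0.3965      0.1762
  solve Keq expr → x = -0.02378; check Q = 0.4982
Then add 0.07634 M of M.
Step 2:
                    M           B
  init         0.4729      0.1762
  Δ          -0.03861     0.02574
  eq           0.4343       0.202
  solve Keq expr → x = 0.01287; check Q = 0.4982
Then change container volume by factor 0.5 (V_new/V_old).
Step 3:
                    M           B
  init         0.8685       0.404
  Δ           -0.1031     0.06871
  eq           0.7654      0.4727
  solve Keq expr → x = 0.03436; check Q = 0.4982

Q₀ = 1.456; Q > K (proceeds reverse)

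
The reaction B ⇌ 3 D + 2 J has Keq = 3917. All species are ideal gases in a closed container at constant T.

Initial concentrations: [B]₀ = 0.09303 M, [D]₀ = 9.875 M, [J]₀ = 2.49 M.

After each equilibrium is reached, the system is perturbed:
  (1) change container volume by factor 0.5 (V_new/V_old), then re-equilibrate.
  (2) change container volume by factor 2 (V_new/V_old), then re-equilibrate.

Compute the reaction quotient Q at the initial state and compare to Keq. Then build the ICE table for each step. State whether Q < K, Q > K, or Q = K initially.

Q₀ = 6.4178e+04 vs Keq = 3917 ⇒ Q>K, reverse
Step 1:
                  B         D         J
  Initial   0.09303     9.875      2.49
  Change     0.3935    -1.181   -0.7871
  Equil      0.4866     8.694     1.703
  solve Keq expr → x = -0.3935; check Q = 3917
Then change container volume by factor 0.5 (V_new/V_old).
Step 2:
                  B         D         J
  Initial    0.9731     17.39     3.406
  Change     0.9293    -2.788    -1.859
  Equil       1.902      14.6     1.547
  solve Keq expr → x = -0.9293; check Q = 3917
Then change container volume by factor 2 (V_new/V_old).
Step 3:
                  B         D         J
  Initial    0.9512       7.3    0.7736
  Change    -0.4646     1.394    0.9293
  Equil      0.4866     8.694     1.703
  solve Keq expr → x = 0.4646; check Q = 3917

Q₀ = 6.4178e+04; Q > K (proceeds reverse)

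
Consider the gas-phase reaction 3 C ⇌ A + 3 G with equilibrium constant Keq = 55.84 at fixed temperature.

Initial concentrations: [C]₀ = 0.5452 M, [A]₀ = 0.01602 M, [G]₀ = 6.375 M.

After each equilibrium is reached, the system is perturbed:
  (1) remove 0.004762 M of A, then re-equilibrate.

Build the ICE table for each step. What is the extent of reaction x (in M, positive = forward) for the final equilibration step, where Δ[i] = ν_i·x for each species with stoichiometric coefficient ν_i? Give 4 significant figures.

x = 0.003127 M

Q₀ = 25.61 vs Keq = 55.84 ⇒ Q<K, forward
Step 1:
                  C         A         G
  init       0.5452   0.01602     6.375
  Δ        -0.03592   0.01197   0.03592
  eq         0.5093   0.02799     6.411
  solve Keq expr → x = 0.01197; check Q = 55.84
Then remove 0.004762 M of A.
Step 2:
                  C         A         G
  init       0.5093   0.02323     6.411
  Δ       -0.009382  0.003127  0.009382
  eq         0.4999   0.02636      6.42
  solve Keq expr → x = 0.003127; check Q = 55.84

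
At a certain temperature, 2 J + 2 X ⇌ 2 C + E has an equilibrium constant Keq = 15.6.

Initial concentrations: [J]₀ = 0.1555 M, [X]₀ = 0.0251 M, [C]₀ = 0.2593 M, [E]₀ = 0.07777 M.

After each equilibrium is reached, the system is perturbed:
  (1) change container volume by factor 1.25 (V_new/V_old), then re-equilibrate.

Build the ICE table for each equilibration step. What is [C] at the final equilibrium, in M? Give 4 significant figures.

Q₀ = 343.2 vs Keq = 15.6 ⇒ Q>K, reverse
Step 1:
                    J           X           C           E
  Initial      0.1555      0.0251      0.2593     0.07777
  Change      0.04162     0.04162    -0.04162    -0.02081
  Equil        0.1971     0.06672      0.2177     0.05696
  solve Keq expr → x = -0.02081; check Q = 15.6
Then change container volume by factor 1.25 (V_new/V_old).
Step 2:
                    J           X           C           E
  Initial      0.1577     0.05338      0.1741     0.04557
  Change     0.003111    0.003111   -0.003111   -0.001555
  Equil        0.1608     0.05649       0.171     0.04401
  solve Keq expr → x = -0.001555; check Q = 15.6

[C]_eq = 0.171 M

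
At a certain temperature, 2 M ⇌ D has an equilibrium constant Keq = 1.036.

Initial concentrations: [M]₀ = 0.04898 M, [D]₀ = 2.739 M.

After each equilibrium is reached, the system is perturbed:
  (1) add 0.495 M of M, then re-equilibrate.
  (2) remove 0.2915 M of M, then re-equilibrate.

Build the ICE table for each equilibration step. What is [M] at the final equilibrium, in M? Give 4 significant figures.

[M]_eq = 1.439 M

Q₀ = 1142 vs Keq = 1.036 ⇒ Q>K, reverse
Step 1:
                    M           D
  I           0.04898       2.739
  C             1.361     -0.6803
  E              1.41       2.059
  solve Keq expr → x = -0.6803; check Q = 1.036
Then add 0.495 M of M.
Step 2:
                    M           D
  I             1.905       2.059
  C           -0.4242      0.2121
  E              1.48       2.271
  solve Keq expr → x = 0.2121; check Q = 1.036
Then remove 0.2915 M of M.
Step 3:
                    M           D
  I             1.189       2.271
  C            0.2501     -0.1251
  E             1.439       2.146
  solve Keq expr → x = -0.1251; check Q = 1.036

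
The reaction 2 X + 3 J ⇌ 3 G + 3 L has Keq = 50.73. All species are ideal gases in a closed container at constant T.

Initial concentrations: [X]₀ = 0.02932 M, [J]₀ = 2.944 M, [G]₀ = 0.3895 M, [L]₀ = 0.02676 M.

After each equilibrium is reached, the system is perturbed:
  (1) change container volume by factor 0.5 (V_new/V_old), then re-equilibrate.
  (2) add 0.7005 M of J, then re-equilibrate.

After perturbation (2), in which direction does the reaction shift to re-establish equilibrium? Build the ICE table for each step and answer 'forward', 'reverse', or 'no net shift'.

Q₀ = 5.1623e-05 vs Keq = 50.73 ⇒ Q<K, forward
Step 1:
                  X         J         G         L
  Initial   0.02932     2.944    0.3895   0.02676
  Change   -0.02917  -0.04375   0.04375   0.04375
  Equil   1.5178e-04       2.9    0.4333   0.07051
  solve Keq expr → x = 0.01458; check Q = 50.73
Then change container volume by factor 0.5 (V_new/V_old).
Step 2:
                  X         J         G         L
  Initial 3.0357e-04       5.8    0.8665     0.141
  Change  1.2473e-04 1.8709e-04 -1.8709e-04 -1.8709e-04
  Equil   4.2829e-04     5.801    0.8663    0.1408
  solve Keq expr → x = -6.2364e-05; check Q = 50.73
Then add 0.7005 M of J.
Step 3:
                  X         J         G         L
  Initial 4.2829e-04     6.501    0.8663    0.1408
  Change  -6.6866e-05 -1.0030e-04 1.0030e-04 1.0030e-04
  Equil   3.6143e-04     6.501    0.8664    0.1409
  solve Keq expr → x = 3.3433e-05; check Q = 50.73

Direction: forward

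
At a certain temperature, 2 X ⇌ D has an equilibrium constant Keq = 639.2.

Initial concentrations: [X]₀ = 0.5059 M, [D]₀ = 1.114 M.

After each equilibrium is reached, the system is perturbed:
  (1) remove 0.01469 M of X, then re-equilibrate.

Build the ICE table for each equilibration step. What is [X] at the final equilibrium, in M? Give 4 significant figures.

[X]_eq = 0.04573 M

Q₀ = 4.353 vs Keq = 639.2 ⇒ Q<K, forward
Step 1:
                   X          D
  init        0.5059      1.114
  Δ            -0.46       0.23
  eq         0.04585      1.344
  solve Keq expr → x = 0.23; check Q = 639.2
Then remove 0.01469 M of X.
Step 2:
                   X          D
  init       0.03116      1.344
  Δ          0.01457  -0.007283
  eq         0.04573      1.337
  solve Keq expr → x = -0.007283; check Q = 639.2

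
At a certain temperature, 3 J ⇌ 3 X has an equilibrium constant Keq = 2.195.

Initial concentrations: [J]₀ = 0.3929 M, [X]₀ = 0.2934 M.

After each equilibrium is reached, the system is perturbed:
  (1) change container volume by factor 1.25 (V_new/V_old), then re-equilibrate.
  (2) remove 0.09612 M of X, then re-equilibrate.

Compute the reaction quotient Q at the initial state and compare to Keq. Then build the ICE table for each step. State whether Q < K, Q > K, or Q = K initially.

Q₀ = 0.4164 vs Keq = 2.195 ⇒ Q<K, forward
Step 1:
                  J         X
  I          0.3929    0.2934
  C        -0.09446   0.09446
  E          0.2984    0.3879
  solve Keq expr → x = 0.03149; check Q = 2.195
Then change container volume by factor 1.25 (V_new/V_old).
Step 2:
                  J         X
  I          0.2388    0.3103
  C               0         0
  E          0.2388    0.3103
  solve Keq expr → x = 0; check Q = 2.195
Then remove 0.09612 M of X.
Step 3:
                  J         X
  I          0.2388    0.2142
  C         -0.0418    0.0418
  E           0.197     0.256
  solve Keq expr → x = 0.01393; check Q = 2.195

Q₀ = 0.4164; Q < K (proceeds forward)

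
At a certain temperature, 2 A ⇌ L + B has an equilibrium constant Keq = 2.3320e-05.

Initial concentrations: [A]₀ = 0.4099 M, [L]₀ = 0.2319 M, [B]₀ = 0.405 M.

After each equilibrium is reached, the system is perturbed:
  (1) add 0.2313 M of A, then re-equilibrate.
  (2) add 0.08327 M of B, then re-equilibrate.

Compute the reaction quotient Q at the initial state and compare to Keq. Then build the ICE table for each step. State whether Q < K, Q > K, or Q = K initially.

Q₀ = 0.559 vs Keq = 2.3320e-05 ⇒ Q>K, reverse
Step 1:
                  A         L         B
  init       0.4099    0.2319     0.405
  Δ          0.4636   -0.2318   -0.2318
  eq         0.8735 1.0273e-04    0.1732
  solve Keq expr → x = -0.2318; check Q = 2.3320e-05
Then add 0.2313 M of A.
Step 2:
                  A         L         B
  init        1.105 1.0273e-04    0.1732
  Δ       -1.2303e-04 6.1513e-05 6.1513e-05
  eq          1.105 1.6424e-04    0.1733
  solve Keq expr → x = 6.1513e-05; check Q = 2.3320e-05
Then add 0.08327 M of B.
Step 3:
                  A         L         B
  init        1.105 1.6424e-04    0.2565
  Δ       1.0654e-04 -5.3268e-05 -5.3268e-05
  eq          1.105 1.1097e-04    0.2565
  solve Keq expr → x = -5.3268e-05; check Q = 2.3320e-05

Q₀ = 0.559; Q > K (proceeds reverse)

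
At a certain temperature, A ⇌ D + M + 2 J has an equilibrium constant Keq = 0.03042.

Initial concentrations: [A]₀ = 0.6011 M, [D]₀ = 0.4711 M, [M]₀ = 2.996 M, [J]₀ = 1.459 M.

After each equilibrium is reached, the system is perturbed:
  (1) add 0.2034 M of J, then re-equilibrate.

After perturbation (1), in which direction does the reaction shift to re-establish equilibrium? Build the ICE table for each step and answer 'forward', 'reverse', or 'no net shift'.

Direction: reverse

Q₀ = 4.998 vs Keq = 0.03042 ⇒ Q>K, reverse
Step 1:
                   A          D          M          J
  Initial     0.6011     0.4711      2.996      1.459
  Change      0.4355    -0.4355    -0.4355     -0.871
  Equil        1.037    0.03562      2.561      0.588
  solve Keq expr → x = -0.4355; check Q = 0.03042
Then add 0.2034 M of J.
Step 2:
                   A          D          M          J
  Initial      1.037    0.03562      2.561     0.7914
  Change     0.01407   -0.01407   -0.01407   -0.02814
  Equil        1.051    0.02154      2.546     0.7633
  solve Keq expr → x = -0.01407; check Q = 0.03042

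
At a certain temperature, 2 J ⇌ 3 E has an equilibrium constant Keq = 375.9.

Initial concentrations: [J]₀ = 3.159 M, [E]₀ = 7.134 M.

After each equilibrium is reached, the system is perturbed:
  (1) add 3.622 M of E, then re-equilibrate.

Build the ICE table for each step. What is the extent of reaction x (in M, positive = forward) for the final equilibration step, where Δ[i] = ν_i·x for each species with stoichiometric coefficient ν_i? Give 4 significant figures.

Q₀ = 36.38 vs Keq = 375.9 ⇒ Q<K, forward
Step 1:
                  J         E
  Initial     3.159     7.134
  Change      -1.63     2.445
  Equil       1.529     9.579
  solve Keq expr → x = 0.815; check Q = 375.9
Then add 3.622 M of E.
Step 2:
                  J         E
  Initial     1.529      13.2
  Change     0.6683    -1.003
  Equil       2.197      12.2
  solve Keq expr → x = -0.3342; check Q = 375.9

x = -0.3342 M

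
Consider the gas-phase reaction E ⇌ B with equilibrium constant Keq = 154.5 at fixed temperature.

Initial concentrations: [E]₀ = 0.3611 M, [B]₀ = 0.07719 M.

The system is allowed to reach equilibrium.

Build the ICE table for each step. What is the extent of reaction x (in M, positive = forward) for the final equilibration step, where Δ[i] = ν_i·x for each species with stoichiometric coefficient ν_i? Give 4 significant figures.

x = 0.3583 M

Q₀ = 0.2138 vs Keq = 154.5 ⇒ Q<K, forward
Step 1:
                    E           B
  Initial      0.3611     0.07719
  Change      -0.3583      0.3583
  Equil      0.002819      0.4355
  solve Keq expr → x = 0.3583; check Q = 154.5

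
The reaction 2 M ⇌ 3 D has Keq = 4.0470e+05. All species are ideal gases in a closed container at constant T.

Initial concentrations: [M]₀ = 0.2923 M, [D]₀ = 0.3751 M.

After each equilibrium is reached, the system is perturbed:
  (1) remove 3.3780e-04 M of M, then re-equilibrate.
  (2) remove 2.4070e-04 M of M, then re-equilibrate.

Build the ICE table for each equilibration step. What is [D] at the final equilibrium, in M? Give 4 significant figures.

Q₀ = 0.6177 vs Keq = 4.0470e+05 ⇒ Q<K, forward
Step 1:
                  M         D
  I          0.2923    0.3751
  C         -0.2912    0.4367
  E         0.00115    0.8118
  solve Keq expr → x = 0.1456; check Q = 4.0470e+05
Then remove 3.3780e-04 M of M.
Step 2:
                  M         D
  I       8.1201e-04    0.8118
  C       3.3673e-04 -5.0509e-04
  E        0.001149    0.8113
  solve Keq expr → x = -1.6836e-04; check Q = 4.0470e+05
Then remove 2.4070e-04 M of M.
Step 3:
                  M         D
  I       9.0804e-04    0.8113
  C       2.3994e-04 -3.5990e-04
  E        0.001148     0.811
  solve Keq expr → x = -1.1997e-04; check Q = 4.0470e+05

[D]_eq = 0.811 M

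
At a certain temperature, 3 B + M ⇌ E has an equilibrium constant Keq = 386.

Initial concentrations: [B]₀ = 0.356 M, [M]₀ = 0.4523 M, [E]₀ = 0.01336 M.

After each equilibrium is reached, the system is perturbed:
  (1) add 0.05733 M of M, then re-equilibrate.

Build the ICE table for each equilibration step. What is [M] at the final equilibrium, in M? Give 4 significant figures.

Q₀ = 0.6547 vs Keq = 386 ⇒ Q<K, forward
Step 1:
                    B           M           E
  I             0.356      0.4523     0.01336
  C           -0.2661    -0.08869     0.08869
  E           0.08992      0.3636      0.1021
  solve Keq expr → x = 0.08869; check Q = 386
Then add 0.05733 M of M.
Step 2:
                    B           M           E
  I           0.08992      0.4209      0.1021
  C         -0.003839    -0.00128     0.00128
  E           0.08608      0.4197      0.1033
  solve Keq expr → x = 0.00128; check Q = 386

[M]_eq = 0.4197 M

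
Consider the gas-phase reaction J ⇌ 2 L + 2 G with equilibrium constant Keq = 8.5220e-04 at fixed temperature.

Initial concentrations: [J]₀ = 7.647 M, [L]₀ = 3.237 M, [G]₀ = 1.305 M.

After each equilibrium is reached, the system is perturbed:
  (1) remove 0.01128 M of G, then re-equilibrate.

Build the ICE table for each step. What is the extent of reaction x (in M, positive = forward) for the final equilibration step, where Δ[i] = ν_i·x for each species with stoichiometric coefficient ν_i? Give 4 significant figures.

Q₀ = 2.334 vs Keq = 8.5220e-04 ⇒ Q>K, reverse
Step 1:
                    J           L           G
  init          7.647       3.237       1.305
  Δ            0.6312      -1.262      -1.262
  eq            8.278       1.975     0.04254
  solve Keq expr → x = -0.6312; check Q = 8.5220e-04
Then remove 0.01128 M of G.
Step 2:
                    J           L           G
  init          8.278       1.975     0.03126
  Δ         -0.005515     0.01103     0.01103
  eq            8.273       1.986     0.04229
  solve Keq expr → x = 0.005515; check Q = 8.5220e-04

x = 0.005515 M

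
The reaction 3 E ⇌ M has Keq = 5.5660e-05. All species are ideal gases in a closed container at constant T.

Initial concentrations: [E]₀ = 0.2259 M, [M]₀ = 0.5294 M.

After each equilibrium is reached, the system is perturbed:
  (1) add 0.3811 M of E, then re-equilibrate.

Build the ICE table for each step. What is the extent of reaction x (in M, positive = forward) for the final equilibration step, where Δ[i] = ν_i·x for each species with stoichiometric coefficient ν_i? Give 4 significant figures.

x = 2.5563e-04 M

Q₀ = 45.92 vs Keq = 5.5660e-05 ⇒ Q>K, reverse
Step 1:
                    E           M
  Initial      0.2259      0.5294
  Change        1.587     -0.5291
  Equil         1.813  3.3175e-04
  solve Keq expr → x = -0.5291; check Q = 5.5660e-05
Then add 0.3811 M of E.
Step 2:
                    E           M
  Initial       2.194  3.3175e-04
  Change  -7.6689e-04  2.5563e-04
  Equil         2.193  5.8738e-04
  solve Keq expr → x = 2.5563e-04; check Q = 5.5660e-05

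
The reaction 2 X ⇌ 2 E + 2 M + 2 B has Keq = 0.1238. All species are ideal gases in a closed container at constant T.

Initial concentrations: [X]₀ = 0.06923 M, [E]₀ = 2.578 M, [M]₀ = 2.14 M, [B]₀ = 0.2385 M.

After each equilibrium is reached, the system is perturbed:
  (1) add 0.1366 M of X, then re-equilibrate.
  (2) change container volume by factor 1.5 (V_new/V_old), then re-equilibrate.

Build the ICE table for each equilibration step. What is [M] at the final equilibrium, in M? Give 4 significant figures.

Q₀ = 361.2 vs Keq = 0.1238 ⇒ Q>K, reverse
Step 1:
                    X           E           M           B
  Initial     0.06923       2.578        2.14      0.2385
  Change       0.2164     -0.2164     -0.2164     -0.2164
  Equil        0.2856       2.362       1.924     0.02212
  solve Keq expr → x = -0.1082; check Q = 0.1238
Then add 0.1366 M of X.
Step 2:
                    X           E           M           B
  Initial      0.4222       2.362       1.924     0.02212
  Change    -0.009554    0.009554    0.009554    0.009554
  Equil        0.4127       2.371       1.933     0.03167
  solve Keq expr → x = 0.004777; check Q = 0.1238
Then change container volume by factor 1.5 (V_new/V_old).
Step 3:
                    X           E           M           B
  Initial      0.2751       1.581       1.289     0.02112
  Change     -0.02141     0.02141     0.02141     0.02141
  Equil        0.2537       1.602        1.31     0.04252
  solve Keq expr → x = 0.0107; check Q = 0.1238

[M]_eq = 1.31 M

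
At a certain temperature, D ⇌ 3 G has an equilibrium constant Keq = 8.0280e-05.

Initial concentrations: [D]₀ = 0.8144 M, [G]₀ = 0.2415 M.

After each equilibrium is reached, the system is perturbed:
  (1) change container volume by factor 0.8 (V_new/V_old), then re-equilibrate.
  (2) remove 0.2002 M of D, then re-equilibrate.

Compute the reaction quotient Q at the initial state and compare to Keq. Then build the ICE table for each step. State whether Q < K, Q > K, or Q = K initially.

Q₀ = 0.01729 vs Keq = 8.0280e-05 ⇒ Q>K, reverse
Step 1:
                  D         G
  Initial    0.8144    0.2415
  Change    0.06671   -0.2001
  Equil      0.8811   0.04136
  solve Keq expr → x = -0.06671; check Q = 8.0280e-05
Then change container volume by factor 0.8 (V_new/V_old).
Step 2:
                  D         G
  Initial     1.101    0.0517
  Change   0.002371 -0.007114
  Equil       1.104   0.04458
  solve Keq expr → x = -0.002371; check Q = 8.0280e-05
Then remove 0.2002 M of D.
Step 3:
                  D         G
  Initial    0.9036   0.04458
  Change  9.5414e-04 -0.002862
  Equil      0.9045   0.04172
  solve Keq expr → x = -9.5414e-04; check Q = 8.0280e-05

Q₀ = 0.01729; Q > K (proceeds reverse)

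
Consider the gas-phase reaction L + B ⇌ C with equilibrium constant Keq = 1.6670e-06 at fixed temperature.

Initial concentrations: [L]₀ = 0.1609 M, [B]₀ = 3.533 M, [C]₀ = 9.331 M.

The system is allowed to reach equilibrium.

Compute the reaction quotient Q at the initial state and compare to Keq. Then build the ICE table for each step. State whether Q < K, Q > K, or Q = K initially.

Q₀ = 16.41 vs Keq = 1.6670e-06 ⇒ Q>K, reverse
Step 1:
                  L         B         C
  Initial    0.1609     3.533     9.331
  Change      9.331     9.331    -9.331
  Equil       9.492     12.86 2.0354e-04
  solve Keq expr → x = -9.331; check Q = 1.6670e-06

Q₀ = 16.41; Q > K (proceeds reverse)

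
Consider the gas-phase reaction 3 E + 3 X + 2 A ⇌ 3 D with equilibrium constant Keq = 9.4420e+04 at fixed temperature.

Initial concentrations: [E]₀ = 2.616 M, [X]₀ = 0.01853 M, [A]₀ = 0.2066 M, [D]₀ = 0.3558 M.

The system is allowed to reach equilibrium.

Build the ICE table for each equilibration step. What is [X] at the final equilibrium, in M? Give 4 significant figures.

[X]_eq = 0.008993 M

Q₀ = 9264 vs Keq = 9.4420e+04 ⇒ Q<K, forward
Step 1:
                   E          X          A          D
  Initial      2.616    0.01853     0.2066     0.3558
  Change   -0.009537  -0.009537  -0.006358   0.009537
  Equil        2.606   0.008993     0.2002     0.3653
  solve Keq expr → x = 0.003179; check Q = 9.4420e+04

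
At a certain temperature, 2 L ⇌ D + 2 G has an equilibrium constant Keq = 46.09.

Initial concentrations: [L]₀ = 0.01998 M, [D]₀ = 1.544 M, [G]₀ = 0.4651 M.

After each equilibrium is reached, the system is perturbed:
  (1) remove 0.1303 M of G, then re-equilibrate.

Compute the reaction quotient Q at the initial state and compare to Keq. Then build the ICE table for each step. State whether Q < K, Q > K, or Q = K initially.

Q₀ = 836.7 vs Keq = 46.09 ⇒ Q>K, reverse
Step 1:
                    L           D           G
  init        0.01998       1.544      0.4651
  Δ            0.0545    -0.02725     -0.0545
  eq          0.07448       1.517      0.4106
  solve Keq expr → x = -0.02725; check Q = 46.09
Then remove 0.1303 M of G.
Step 2:
                    L           D           G
  init        0.07448       1.517      0.2803
  Δ          -0.01986    0.009929     0.01986
  eq          0.05463       1.527      0.3002
  solve Keq expr → x = 0.009929; check Q = 46.09

Q₀ = 836.7; Q > K (proceeds reverse)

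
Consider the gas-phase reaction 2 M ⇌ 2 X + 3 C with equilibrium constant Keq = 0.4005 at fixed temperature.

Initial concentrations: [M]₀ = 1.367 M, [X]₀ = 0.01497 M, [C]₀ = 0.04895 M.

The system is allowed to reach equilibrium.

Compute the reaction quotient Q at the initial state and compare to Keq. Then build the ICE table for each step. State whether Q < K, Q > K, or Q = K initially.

Q₀ = 1.4066e-08; Q < K (proceeds forward)

Q₀ = 1.4066e-08 vs Keq = 0.4005 ⇒ Q<K, forward
Step 1:
                   M          X          C
  Initial      1.367    0.01497    0.04895
  Change     -0.5706     0.5706     0.8559
  Equil       0.7964     0.5856     0.9048
  solve Keq expr → x = 0.2853; check Q = 0.4005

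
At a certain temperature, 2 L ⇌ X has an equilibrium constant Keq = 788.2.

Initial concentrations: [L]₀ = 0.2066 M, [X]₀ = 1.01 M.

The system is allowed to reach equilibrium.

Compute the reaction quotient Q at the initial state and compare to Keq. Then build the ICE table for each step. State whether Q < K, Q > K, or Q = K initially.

Q₀ = 23.66; Q < K (proceeds forward)

Q₀ = 23.66 vs Keq = 788.2 ⇒ Q<K, forward
Step 1:
                  L         X
  init       0.2066      1.01
  Δ         -0.1693   0.08467
  eq        0.03727     1.095
  solve Keq expr → x = 0.08467; check Q = 788.2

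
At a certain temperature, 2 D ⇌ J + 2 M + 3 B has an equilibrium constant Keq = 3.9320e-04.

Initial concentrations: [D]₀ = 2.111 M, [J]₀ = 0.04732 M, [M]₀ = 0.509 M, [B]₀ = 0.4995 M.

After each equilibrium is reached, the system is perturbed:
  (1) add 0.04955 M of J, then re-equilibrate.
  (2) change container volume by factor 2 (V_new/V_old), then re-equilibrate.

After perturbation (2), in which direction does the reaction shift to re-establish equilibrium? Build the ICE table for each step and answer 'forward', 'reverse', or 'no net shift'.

Direction: forward

Q₀ = 3.4285e-04 vs Keq = 3.9320e-04 ⇒ Q<K, forward
Step 1:
                    D           J           M           B
  Initial       2.111     0.04732       0.509      0.4995
  Change    -0.005697    0.002849    0.005697    0.008546
  Equil         2.105     0.05017      0.5147       0.508
  solve Keq expr → x = 0.002849; check Q = 3.9320e-04
Then add 0.04955 M of J.
Step 2:
                    D           J           M           B
  Initial       2.105     0.09972      0.5147       0.508
  Change      0.03466    -0.01733    -0.03466      -0.052
  Equil          2.14     0.08239        0.48       0.456
  solve Keq expr → x = -0.01733; check Q = 3.9320e-04
Then change container volume by factor 2 (V_new/V_old).
Step 3:
                    D           J           M           B
  Initial        1.07     0.04119        0.24       0.228
  Change     -0.08349     0.04175     0.08349      0.1252
  Equil        0.9865     0.08294      0.3235      0.3533
  solve Keq expr → x = 0.04175; check Q = 3.9320e-04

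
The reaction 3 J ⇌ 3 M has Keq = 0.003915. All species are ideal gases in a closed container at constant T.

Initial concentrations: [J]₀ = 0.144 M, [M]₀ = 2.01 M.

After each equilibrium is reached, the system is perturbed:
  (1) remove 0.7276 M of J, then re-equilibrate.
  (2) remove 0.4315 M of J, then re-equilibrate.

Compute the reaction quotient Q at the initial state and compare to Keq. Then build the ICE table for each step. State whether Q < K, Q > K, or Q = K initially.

Q₀ = 2720; Q > K (proceeds reverse)

Q₀ = 2720 vs Keq = 0.003915 ⇒ Q>K, reverse
Step 1:
                    J           M
  Initial       0.144        2.01
  Change        1.717      -1.717
  Equil         1.861      0.2933
  solve Keq expr → x = -0.5722; check Q = 0.003915
Then remove 0.7276 M of J.
Step 2:
                    J           M
  Initial       1.133      0.2933
  Change      0.09906    -0.09906
  Equil         1.232      0.1942
  solve Keq expr → x = -0.03302; check Q = 0.003915
Then remove 0.4315 M of J.
Step 3:
                    J           M
  Initial      0.8007      0.1942
  Change      0.05875    -0.05875
  Equil        0.8594      0.1355
  solve Keq expr → x = -0.01958; check Q = 0.003915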